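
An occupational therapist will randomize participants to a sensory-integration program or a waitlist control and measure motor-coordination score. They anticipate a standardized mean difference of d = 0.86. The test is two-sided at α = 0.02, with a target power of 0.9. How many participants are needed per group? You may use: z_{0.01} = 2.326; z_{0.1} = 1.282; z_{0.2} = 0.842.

n = 36 per group

For two independent groups with equal n: n = 2·((z_{α/2} + z_β) / d)².
z_{α/2} + z_β = 2.326 + 1.282 = 3.608.
n = 2 × (3.608 / 0.86)² = 2 × 4.195² = 2 × 17.60 = 35.2.
Round up to the next whole participant.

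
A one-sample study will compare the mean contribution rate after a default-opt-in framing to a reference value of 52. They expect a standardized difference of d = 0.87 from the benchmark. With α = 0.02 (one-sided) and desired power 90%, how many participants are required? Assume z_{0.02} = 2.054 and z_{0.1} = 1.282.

n = 15

For a one-sample test: n = ((z_{α} + z_β) / d)².
z_{α} + z_β = 2.054 + 1.282 = 3.336.
n = (3.336 / 0.87)² = 3.834² = 14.70.
Round up.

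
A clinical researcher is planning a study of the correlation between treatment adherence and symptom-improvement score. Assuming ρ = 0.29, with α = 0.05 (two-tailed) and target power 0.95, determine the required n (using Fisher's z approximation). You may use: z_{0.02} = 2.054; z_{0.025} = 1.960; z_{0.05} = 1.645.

Fisher's z: C = ½·ln((1+r)/(1−r)) = ½·ln(1.8169) = 0.2986.
n = ((z_{α/2} + z_β)/C)² + 3.
(1.960 + 1.645) / 0.2986 = 3.605 / 0.2986 = 12.073.
n = 12.073² + 3 = 145.76 + 3 = 148.8.
Round up.

n = 149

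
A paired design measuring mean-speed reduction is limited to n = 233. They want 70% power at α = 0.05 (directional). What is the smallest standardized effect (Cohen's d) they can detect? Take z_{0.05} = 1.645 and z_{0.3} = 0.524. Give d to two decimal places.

d_min ≈ 0.14

For a single sample (or paired design) of n = 233: d_min = (z_{α} + z_β)/√n.
z-sum = 1.645 + 0.524 = 2.169.
d_min = 2.169 / √233 = 2.169 / 15.264 = 0.142.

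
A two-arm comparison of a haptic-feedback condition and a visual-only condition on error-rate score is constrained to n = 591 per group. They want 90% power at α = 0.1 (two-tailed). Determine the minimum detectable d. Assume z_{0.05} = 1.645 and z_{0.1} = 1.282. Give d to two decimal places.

d_min ≈ 0.17

For two independent groups of n = 591 each: d_min = (z_{α/2} + z_β)·√(2/n).
z-sum = 1.645 + 1.282 = 2.927.
d_min = 2.927 × √(2/591) = 2.927 × 0.0582 = 0.170.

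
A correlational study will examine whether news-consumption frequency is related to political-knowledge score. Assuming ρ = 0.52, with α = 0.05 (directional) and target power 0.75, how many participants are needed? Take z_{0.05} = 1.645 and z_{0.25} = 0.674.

Fisher's z: C = ½·ln((1+r)/(1−r)) = ½·ln(3.1667) = 0.5763.
n = ((z_{α} + z_β)/C)² + 3.
(1.645 + 0.674) / 0.5763 = 2.319 / 0.5763 = 4.024.
n = 4.024² + 3 = 16.19 + 3 = 19.2.
Round up.

n = 20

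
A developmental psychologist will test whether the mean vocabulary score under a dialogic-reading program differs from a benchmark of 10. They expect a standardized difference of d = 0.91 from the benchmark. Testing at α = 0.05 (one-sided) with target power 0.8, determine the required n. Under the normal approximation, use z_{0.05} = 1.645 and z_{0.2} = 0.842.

n = 8

For a one-sample test: n = ((z_{α} + z_β) / d)².
z_{α} + z_β = 1.645 + 0.842 = 2.487.
n = (2.487 / 0.91)² = 2.733² = 7.47.
Round up.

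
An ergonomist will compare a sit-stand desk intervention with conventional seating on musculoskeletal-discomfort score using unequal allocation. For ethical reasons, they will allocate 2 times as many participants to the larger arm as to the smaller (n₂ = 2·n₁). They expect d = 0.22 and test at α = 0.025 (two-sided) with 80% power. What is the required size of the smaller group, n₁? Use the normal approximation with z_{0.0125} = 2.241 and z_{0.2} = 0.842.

n₁ = 295

With allocation ratio k = n₂/n₁ = 2, Var(x̄₁−x̄₂) = σ²(1/n₁ + 1/(k·n₁)) = σ²·(k+1)/(k·n₁).
So n₁ = (1 + 1/k)·((z_{α/2} + z_β)/d)² = 1.500 × (3.083/0.22)².
n₁ = 1.500 × 196.38 = 294.6.
Round up: n₁ = 295, giving n₂ = 2 × 295 = 590.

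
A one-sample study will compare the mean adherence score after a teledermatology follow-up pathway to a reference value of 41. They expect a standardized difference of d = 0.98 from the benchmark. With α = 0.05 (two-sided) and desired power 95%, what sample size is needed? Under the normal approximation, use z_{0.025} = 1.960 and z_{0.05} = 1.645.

n = 14

For a one-sample test: n = ((z_{α/2} + z_β) / d)².
z_{α/2} + z_β = 1.960 + 1.645 = 3.605.
n = (3.605 / 0.98)² = 3.679² = 13.53.
Round up.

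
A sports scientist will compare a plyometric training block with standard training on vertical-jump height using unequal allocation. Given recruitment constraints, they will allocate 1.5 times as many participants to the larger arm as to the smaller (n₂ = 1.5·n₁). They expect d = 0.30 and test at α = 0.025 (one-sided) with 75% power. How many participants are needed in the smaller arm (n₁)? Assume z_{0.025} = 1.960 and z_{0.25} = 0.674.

n₁ = 129

With allocation ratio k = n₂/n₁ = 1.5, Var(x̄₁−x̄₂) = σ²(1/n₁ + 1/(k·n₁)) = σ²·(k+1)/(k·n₁).
So n₁ = (1 + 1/k)·((z_{α} + z_β)/d)² = 1.667 × (2.634/0.30)².
n₁ = 1.667 × 77.09 = 128.5.
Round up: n₁ = 129, giving n₂ = ⌈1.5 × 129⌉ = ⌈193.5⌉ = 194.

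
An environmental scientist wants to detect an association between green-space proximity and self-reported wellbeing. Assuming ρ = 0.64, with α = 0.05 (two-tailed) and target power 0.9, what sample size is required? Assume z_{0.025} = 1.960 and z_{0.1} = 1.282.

n = 22

Fisher's z: C = ½·ln((1+r)/(1−r)) = ½·ln(4.5556) = 0.7582.
n = ((z_{α/2} + z_β)/C)² + 3.
(1.960 + 1.282) / 0.7582 = 3.242 / 0.7582 = 4.276.
n = 4.276² + 3 = 18.28 + 3 = 21.3.
Round up.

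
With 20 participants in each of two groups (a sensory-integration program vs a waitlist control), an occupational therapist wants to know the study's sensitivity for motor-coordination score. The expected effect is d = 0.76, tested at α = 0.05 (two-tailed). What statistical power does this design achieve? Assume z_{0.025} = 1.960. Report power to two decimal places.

power ≈ 0.67

For two equal groups, power = Φ(d·√(n/2) − z_{α/2}).
d·√(n/2) = 0.76 × √(20/2) = 0.76 × 3.162 = 2.403.
z_β = 2.403 − 1.960 = 0.443.
Power = Φ(0.443) = 0.671.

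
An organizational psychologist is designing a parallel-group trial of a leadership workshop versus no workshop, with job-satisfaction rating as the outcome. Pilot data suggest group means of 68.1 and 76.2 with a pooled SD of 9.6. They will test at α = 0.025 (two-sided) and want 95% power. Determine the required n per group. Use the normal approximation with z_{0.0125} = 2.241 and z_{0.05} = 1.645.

Cohen's d = |M₁ − M₂| / SD_pooled = |68.1 − 76.2| / 9.6 = 8.1 / 9.6 = 0.844.
For two independent groups with equal n: n = 2·((z_{α/2} + z_β) / d)².
z_{α/2} + z_β = 2.241 + 1.645 = 3.886.
n = 2 × (3.886 / 0.844)² = 2 × 4.604² = 2 × 21.20 = 42.4.
Round up to the next whole participant.

n = 43 per group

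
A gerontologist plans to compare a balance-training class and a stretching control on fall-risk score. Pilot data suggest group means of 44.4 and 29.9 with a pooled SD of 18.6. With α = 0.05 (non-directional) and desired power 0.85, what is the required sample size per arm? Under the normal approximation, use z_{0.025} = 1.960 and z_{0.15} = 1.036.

n = 30 per group

Cohen's d = |M₁ − M₂| / SD_pooled = |44.4 − 29.9| / 18.6 = 14.5 / 18.6 = 0.780.
For two independent groups with equal n: n = 2·((z_{α/2} + z_β) / d)².
z_{α/2} + z_β = 1.960 + 1.036 = 2.996.
n = 2 × (2.996 / 0.780)² = 2 × 3.841² = 2 × 14.75 = 29.5.
Round up to the next whole participant.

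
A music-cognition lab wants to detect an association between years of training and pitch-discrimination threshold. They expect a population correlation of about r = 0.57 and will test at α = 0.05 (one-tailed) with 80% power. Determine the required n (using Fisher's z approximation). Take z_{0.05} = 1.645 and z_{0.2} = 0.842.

Fisher's z: C = ½·ln((1+r)/(1−r)) = ½·ln(3.6512) = 0.6475.
n = ((z_{α} + z_β)/C)² + 3.
(1.645 + 0.842) / 0.6475 = 2.487 / 0.6475 = 3.841.
n = 3.841² + 3 = 14.75 + 3 = 17.8.
Round up.

n = 18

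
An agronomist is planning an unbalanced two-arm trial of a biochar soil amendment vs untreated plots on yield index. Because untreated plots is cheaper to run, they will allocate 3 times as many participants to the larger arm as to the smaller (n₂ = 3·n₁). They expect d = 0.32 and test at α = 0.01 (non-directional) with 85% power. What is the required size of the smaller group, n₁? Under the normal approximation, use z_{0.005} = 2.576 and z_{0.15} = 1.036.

n₁ = 170

With allocation ratio k = n₂/n₁ = 3, Var(x̄₁−x̄₂) = σ²(1/n₁ + 1/(k·n₁)) = σ²·(k+1)/(k·n₁).
So n₁ = (1 + 1/k)·((z_{α/2} + z_β)/d)² = 1.333 × (3.612/0.32)².
n₁ = 1.333 × 127.41 = 169.9.
Round up: n₁ = 170, giving n₂ = 3 × 170 = 510.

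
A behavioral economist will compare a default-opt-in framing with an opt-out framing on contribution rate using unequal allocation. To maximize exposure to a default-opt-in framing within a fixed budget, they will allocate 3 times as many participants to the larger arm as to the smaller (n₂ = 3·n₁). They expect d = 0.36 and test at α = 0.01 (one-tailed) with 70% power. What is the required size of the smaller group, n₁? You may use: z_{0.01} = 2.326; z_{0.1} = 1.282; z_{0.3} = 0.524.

n₁ = 84

With allocation ratio k = n₂/n₁ = 3, Var(x̄₁−x̄₂) = σ²(1/n₁ + 1/(k·n₁)) = σ²·(k+1)/(k·n₁).
So n₁ = (1 + 1/k)·((z_{α} + z_β)/d)² = 1.333 × (2.850/0.36)².
n₁ = 1.333 × 62.67 = 83.6.
Round up: n₁ = 84, giving n₂ = 3 × 84 = 252.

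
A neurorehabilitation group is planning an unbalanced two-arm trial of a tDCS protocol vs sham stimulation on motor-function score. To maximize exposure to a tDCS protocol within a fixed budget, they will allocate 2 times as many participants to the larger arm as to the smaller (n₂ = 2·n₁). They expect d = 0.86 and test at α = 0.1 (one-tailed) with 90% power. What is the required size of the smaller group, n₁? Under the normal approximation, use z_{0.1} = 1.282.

n₁ = 14

With allocation ratio k = n₂/n₁ = 2, Var(x̄₁−x̄₂) = σ²(1/n₁ + 1/(k·n₁)) = σ²·(k+1)/(k·n₁).
So n₁ = (1 + 1/k)·((z_{α} + z_β)/d)² = 1.500 × (2.564/0.86)².
n₁ = 1.500 × 8.89 = 13.3.
Round up: n₁ = 14, giving n₂ = 2 × 14 = 28.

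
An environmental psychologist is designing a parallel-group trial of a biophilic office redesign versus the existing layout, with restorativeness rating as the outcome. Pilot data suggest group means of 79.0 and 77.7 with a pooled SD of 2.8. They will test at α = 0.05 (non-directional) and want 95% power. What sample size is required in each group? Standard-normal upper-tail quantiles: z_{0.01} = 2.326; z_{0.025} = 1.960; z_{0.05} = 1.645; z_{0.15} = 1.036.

n = 121 per group

Cohen's d = |M₁ − M₂| / SD_pooled = |79.0 − 77.7| / 2.8 = 1.3 / 2.8 = 0.464.
For two independent groups with equal n: n = 2·((z_{α/2} + z_β) / d)².
z_{α/2} + z_β = 1.960 + 1.645 = 3.605.
n = 2 × (3.605 / 0.464)² = 2 × 7.769² = 2 × 60.36 = 120.7.
Round up to the next whole participant.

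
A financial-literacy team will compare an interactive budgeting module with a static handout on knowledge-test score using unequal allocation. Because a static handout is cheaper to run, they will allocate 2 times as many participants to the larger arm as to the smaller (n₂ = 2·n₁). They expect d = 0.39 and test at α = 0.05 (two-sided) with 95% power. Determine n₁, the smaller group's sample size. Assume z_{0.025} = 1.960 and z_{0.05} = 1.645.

With allocation ratio k = n₂/n₁ = 2, Var(x̄₁−x̄₂) = σ²(1/n₁ + 1/(k·n₁)) = σ²·(k+1)/(k·n₁).
So n₁ = (1 + 1/k)·((z_{α/2} + z_β)/d)² = 1.500 × (3.605/0.39)².
n₁ = 1.500 × 85.44 = 128.2.
Round up: n₁ = 129, giving n₂ = 2 × 129 = 258.

n₁ = 129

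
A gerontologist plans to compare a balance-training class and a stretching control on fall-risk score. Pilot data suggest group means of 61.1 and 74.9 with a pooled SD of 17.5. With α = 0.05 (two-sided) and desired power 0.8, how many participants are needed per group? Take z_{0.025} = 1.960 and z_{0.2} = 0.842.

n = 26 per group

Cohen's d = |M₁ − M₂| / SD_pooled = |61.1 − 74.9| / 17.5 = 13.8 / 17.5 = 0.789.
For two independent groups with equal n: n = 2·((z_{α/2} + z_β) / d)².
z_{α/2} + z_β = 1.960 + 0.842 = 2.802.
n = 2 × (2.802 / 0.789)² = 2 × 3.551² = 2 × 12.61 = 25.2.
Round up to the next whole participant.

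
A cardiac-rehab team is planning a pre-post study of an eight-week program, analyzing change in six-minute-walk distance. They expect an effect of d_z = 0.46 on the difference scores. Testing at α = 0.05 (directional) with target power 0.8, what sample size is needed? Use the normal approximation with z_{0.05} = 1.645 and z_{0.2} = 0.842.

n = 30 pairs

For a paired (one-sample on differences) test: n = ((z_{α} + z_β) / d)².
z_{α} + z_β = 1.645 + 0.842 = 2.487.
n = (2.487 / 0.46)² = 5.407² = 29.23.
Round up.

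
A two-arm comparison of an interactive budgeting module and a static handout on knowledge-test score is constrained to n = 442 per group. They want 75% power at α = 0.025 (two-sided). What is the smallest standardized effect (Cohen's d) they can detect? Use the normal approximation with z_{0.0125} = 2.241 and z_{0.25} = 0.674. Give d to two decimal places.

For two independent groups of n = 442 each: d_min = (z_{α/2} + z_β)·√(2/n).
z-sum = 2.241 + 0.674 = 2.915.
d_min = 2.915 × √(2/442) = 2.915 × 0.0673 = 0.196.

d_min ≈ 0.20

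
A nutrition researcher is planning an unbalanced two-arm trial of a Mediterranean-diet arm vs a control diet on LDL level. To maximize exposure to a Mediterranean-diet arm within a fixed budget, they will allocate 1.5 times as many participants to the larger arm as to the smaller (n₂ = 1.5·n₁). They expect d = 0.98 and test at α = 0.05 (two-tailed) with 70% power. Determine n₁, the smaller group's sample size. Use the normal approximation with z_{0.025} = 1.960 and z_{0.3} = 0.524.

n₁ = 11

With allocation ratio k = n₂/n₁ = 1.5, Var(x̄₁−x̄₂) = σ²(1/n₁ + 1/(k·n₁)) = σ²·(k+1)/(k·n₁).
So n₁ = (1 + 1/k)·((z_{α/2} + z_β)/d)² = 1.667 × (2.484/0.98)².
n₁ = 1.667 × 6.42 = 10.7.
Round up: n₁ = 11, giving n₂ = ⌈1.5 × 11⌉ = ⌈16.5⌉ = 17.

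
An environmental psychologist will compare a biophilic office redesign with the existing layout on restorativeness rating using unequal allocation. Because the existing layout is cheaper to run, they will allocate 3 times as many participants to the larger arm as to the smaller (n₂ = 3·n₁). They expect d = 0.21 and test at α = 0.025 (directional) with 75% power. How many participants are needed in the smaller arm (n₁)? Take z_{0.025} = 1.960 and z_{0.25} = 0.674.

With allocation ratio k = n₂/n₁ = 3, Var(x̄₁−x̄₂) = σ²(1/n₁ + 1/(k·n₁)) = σ²·(k+1)/(k·n₁).
So n₁ = (1 + 1/k)·((z_{α} + z_β)/d)² = 1.333 × (2.634/0.21)².
n₁ = 1.333 × 157.32 = 209.8.
Round up: n₁ = 210, giving n₂ = 3 × 210 = 630.

n₁ = 210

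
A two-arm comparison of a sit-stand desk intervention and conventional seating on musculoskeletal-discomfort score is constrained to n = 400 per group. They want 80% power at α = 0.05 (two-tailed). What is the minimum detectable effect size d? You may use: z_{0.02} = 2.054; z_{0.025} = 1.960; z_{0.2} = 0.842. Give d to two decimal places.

For two independent groups of n = 400 each: d_min = (z_{α/2} + z_β)·√(2/n).
z-sum = 1.960 + 0.842 = 2.802.
d_min = 2.802 × √(2/400) = 2.802 × 0.0707 = 0.198.

d_min ≈ 0.20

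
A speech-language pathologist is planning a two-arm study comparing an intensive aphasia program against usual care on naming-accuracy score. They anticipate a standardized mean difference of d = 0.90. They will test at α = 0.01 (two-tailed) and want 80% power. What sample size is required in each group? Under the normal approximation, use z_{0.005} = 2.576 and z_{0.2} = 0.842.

For two independent groups with equal n: n = 2·((z_{α/2} + z_β) / d)².
z_{α/2} + z_β = 2.576 + 0.842 = 3.418.
n = 2 × (3.418 / 0.90)² = 2 × 3.798² = 2 × 14.42 = 28.8.
Round up to the next whole participant.

n = 29 per group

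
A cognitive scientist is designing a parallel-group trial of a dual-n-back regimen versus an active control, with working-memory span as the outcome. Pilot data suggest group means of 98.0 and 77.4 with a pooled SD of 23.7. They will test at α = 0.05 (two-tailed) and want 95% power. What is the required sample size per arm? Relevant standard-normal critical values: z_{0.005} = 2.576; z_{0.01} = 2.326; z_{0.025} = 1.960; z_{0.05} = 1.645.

n = 35 per group

Cohen's d = |M₁ − M₂| / SD_pooled = |98.0 − 77.4| / 23.7 = 20.6 / 23.7 = 0.869.
For two independent groups with equal n: n = 2·((z_{α/2} + z_β) / d)².
z_{α/2} + z_β = 1.960 + 1.645 = 3.605.
n = 2 × (3.605 / 0.869)² = 2 × 4.148² = 2 × 17.21 = 34.4.
Round up to the next whole participant.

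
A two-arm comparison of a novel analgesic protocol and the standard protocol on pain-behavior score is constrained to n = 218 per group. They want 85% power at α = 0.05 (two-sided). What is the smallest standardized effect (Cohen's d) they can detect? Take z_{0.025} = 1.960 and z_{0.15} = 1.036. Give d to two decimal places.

d_min ≈ 0.29

For two independent groups of n = 218 each: d_min = (z_{α/2} + z_β)·√(2/n).
z-sum = 1.960 + 1.036 = 2.996.
d_min = 2.996 × √(2/218) = 2.996 × 0.0958 = 0.287.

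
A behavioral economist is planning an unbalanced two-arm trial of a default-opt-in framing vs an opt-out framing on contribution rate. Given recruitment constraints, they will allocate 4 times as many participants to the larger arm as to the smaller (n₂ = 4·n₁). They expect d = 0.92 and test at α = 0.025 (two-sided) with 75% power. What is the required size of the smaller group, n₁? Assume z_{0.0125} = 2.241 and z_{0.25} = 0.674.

n₁ = 13

With allocation ratio k = n₂/n₁ = 4, Var(x̄₁−x̄₂) = σ²(1/n₁ + 1/(k·n₁)) = σ²·(k+1)/(k·n₁).
So n₁ = (1 + 1/k)·((z_{α/2} + z_β)/d)² = 1.250 × (2.915/0.92)².
n₁ = 1.250 × 10.04 = 12.5.
Round up: n₁ = 13, giving n₂ = 4 × 13 = 52.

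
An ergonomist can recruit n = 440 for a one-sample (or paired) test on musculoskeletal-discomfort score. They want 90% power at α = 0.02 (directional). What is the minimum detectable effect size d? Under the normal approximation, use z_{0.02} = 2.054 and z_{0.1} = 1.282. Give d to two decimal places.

For a single sample (or paired design) of n = 440: d_min = (z_{α} + z_β)/√n.
z-sum = 2.054 + 1.282 = 3.336.
d_min = 3.336 / √440 = 3.336 / 20.976 = 0.159.

d_min ≈ 0.16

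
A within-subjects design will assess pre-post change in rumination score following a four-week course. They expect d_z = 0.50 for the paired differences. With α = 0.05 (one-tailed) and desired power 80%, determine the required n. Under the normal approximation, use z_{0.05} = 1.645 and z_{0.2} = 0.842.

n = 25 pairs

For a paired (one-sample on differences) test: n = ((z_{α} + z_β) / d)².
z_{α} + z_β = 1.645 + 0.842 = 2.487.
n = (2.487 / 0.50)² = 4.974² = 24.74.
Round up.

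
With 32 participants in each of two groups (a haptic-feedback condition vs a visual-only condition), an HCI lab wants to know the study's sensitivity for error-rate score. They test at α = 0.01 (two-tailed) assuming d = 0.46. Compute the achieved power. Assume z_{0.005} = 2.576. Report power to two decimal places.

For two equal groups, power = Φ(d·√(n/2) − z_{α/2}).
d·√(n/2) = 0.46 × √(32/2) = 0.46 × 4.000 = 1.840.
z_β = 1.840 − 2.576 = -0.736.
Power = Φ(-0.736) = 0.231.

power ≈ 0.23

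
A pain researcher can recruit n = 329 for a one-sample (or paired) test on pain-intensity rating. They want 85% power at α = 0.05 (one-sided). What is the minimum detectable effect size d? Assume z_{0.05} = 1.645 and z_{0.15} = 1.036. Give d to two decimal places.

For a single sample (or paired design) of n = 329: d_min = (z_{α} + z_β)/√n.
z-sum = 1.645 + 1.036 = 2.681.
d_min = 2.681 / √329 = 2.681 / 18.138 = 0.148.

d_min ≈ 0.15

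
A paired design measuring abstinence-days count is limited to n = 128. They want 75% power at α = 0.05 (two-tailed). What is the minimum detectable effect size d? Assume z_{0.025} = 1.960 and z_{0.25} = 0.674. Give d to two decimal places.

d_min ≈ 0.23

For a single sample (or paired design) of n = 128: d_min = (z_{α/2} + z_β)/√n.
z-sum = 1.960 + 0.674 = 2.634.
d_min = 2.634 / √128 = 2.634 / 11.314 = 0.233.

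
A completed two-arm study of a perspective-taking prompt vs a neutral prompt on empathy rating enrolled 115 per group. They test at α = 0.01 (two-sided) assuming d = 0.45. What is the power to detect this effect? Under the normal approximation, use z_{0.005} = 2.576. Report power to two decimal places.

power ≈ 0.80

For two equal groups, power = Φ(d·√(n/2) − z_{α/2}).
d·√(n/2) = 0.45 × √(115/2) = 0.45 × 7.583 = 3.412.
z_β = 3.412 − 2.576 = 0.836.
Power = Φ(0.836) = 0.799.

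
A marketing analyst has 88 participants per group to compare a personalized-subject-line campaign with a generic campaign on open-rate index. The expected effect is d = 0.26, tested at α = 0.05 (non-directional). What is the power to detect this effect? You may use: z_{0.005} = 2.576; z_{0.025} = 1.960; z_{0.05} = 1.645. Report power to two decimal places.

For two equal groups, power = Φ(d·√(n/2) − z_{α/2}).
d·√(n/2) = 0.26 × √(88/2) = 0.26 × 6.633 = 1.725.
z_β = 1.725 − 1.960 = -0.235.
Power = Φ(-0.235) = 0.407.

power ≈ 0.41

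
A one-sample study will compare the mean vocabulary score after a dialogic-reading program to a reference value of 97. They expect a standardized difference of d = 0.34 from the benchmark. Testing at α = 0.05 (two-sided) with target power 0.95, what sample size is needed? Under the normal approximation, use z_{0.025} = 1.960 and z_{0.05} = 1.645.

n = 113

For a one-sample test: n = ((z_{α/2} + z_β) / d)².
z_{α/2} + z_β = 1.960 + 1.645 = 3.605.
n = (3.605 / 0.34)² = 10.603² = 112.42.
Round up.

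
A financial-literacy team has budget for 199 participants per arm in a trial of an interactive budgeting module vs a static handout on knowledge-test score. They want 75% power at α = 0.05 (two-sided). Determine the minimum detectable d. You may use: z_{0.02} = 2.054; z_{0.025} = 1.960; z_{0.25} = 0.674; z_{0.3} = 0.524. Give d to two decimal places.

For two independent groups of n = 199 each: d_min = (z_{α/2} + z_β)·√(2/n).
z-sum = 1.960 + 0.674 = 2.634.
d_min = 2.634 × √(2/199) = 2.634 × 0.1003 = 0.264.

d_min ≈ 0.26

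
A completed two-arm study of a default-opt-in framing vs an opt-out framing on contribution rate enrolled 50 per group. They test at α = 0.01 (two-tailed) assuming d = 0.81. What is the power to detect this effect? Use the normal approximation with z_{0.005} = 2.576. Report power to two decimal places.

For two equal groups, power = Φ(d·√(n/2) − z_{α/2}).
d·√(n/2) = 0.81 × √(50/2) = 0.81 × 5.000 = 4.050.
z_β = 4.050 − 2.576 = 1.474.
Power = Φ(1.474) = 0.930.

power ≈ 0.93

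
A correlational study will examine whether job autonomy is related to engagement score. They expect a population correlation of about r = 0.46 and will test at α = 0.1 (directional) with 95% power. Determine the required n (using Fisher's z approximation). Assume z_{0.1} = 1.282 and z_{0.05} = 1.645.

Fisher's z: C = ½·ln((1+r)/(1−r)) = ½·ln(2.7037) = 0.4973.
n = ((z_{α} + z_β)/C)² + 3.
(1.282 + 1.645) / 0.4973 = 2.927 / 0.4973 = 5.886.
n = 5.886² + 3 = 34.64 + 3 = 37.6.
Round up.

n = 38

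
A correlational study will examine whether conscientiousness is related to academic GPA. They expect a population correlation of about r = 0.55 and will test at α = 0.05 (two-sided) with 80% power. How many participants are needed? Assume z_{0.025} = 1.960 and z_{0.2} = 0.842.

n = 24

Fisher's z: C = ½·ln((1+r)/(1−r)) = ½·ln(3.4444) = 0.6184.
n = ((z_{α/2} + z_β)/C)² + 3.
(1.960 + 0.842) / 0.6184 = 2.802 / 0.6184 = 4.531.
n = 4.531² + 3 = 20.53 + 3 = 23.5.
Round up.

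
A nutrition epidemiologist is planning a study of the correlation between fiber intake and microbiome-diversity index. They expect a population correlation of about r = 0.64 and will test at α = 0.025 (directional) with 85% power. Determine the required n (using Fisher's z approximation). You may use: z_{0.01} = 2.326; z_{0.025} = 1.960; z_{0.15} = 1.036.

Fisher's z: C = ½·ln((1+r)/(1−r)) = ½·ln(4.5556) = 0.7582.
n = ((z_{α} + z_β)/C)² + 3.
(1.960 + 1.036) / 0.7582 = 2.996 / 0.7582 = 3.951.
n = 3.951² + 3 = 15.61 + 3 = 18.6.
Round up.

n = 19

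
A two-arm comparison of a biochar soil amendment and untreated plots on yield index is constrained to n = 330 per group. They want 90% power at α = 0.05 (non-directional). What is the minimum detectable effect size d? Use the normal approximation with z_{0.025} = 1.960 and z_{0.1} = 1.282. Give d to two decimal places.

For two independent groups of n = 330 each: d_min = (z_{α/2} + z_β)·√(2/n).
z-sum = 1.960 + 1.282 = 3.242.
d_min = 3.242 × √(2/330) = 3.242 × 0.0778 = 0.252.

d_min ≈ 0.25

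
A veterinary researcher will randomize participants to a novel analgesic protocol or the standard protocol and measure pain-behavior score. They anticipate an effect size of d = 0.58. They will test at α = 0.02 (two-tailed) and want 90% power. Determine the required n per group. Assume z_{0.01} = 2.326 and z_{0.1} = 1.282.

For two independent groups with equal n: n = 2·((z_{α/2} + z_β) / d)².
z_{α/2} + z_β = 2.326 + 1.282 = 3.608.
n = 2 × (3.608 / 0.58)² = 2 × 6.221² = 2 × 38.70 = 77.4.
Round up to the next whole participant.

n = 78 per group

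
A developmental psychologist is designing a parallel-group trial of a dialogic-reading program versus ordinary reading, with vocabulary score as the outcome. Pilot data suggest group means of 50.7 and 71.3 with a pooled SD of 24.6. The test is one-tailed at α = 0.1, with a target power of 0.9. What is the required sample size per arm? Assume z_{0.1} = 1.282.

n = 19 per group

Cohen's d = |M₁ − M₂| / SD_pooled = |50.7 − 71.3| / 24.6 = 20.6 / 24.6 = 0.837.
For two independent groups with equal n: n = 2·((z_{α} + z_β) / d)².
z_{α} + z_β = 1.282 + 1.282 = 2.564.
n = 2 × (2.564 / 0.837)² = 2 × 3.063² = 2 × 9.38 = 18.8.
Round up to the next whole participant.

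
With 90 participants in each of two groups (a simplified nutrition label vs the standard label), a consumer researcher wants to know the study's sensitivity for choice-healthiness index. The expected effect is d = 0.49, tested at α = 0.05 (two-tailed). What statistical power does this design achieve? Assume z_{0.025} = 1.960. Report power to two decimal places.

For two equal groups, power = Φ(d·√(n/2) − z_{α/2}).
d·√(n/2) = 0.49 × √(90/2) = 0.49 × 6.708 = 3.287.
z_β = 3.287 − 1.960 = 1.327.
Power = Φ(1.327) = 0.908.

power ≈ 0.91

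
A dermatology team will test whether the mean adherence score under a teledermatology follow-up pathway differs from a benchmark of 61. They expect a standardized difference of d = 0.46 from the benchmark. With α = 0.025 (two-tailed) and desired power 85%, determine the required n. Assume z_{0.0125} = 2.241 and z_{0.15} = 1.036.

For a one-sample test: n = ((z_{α/2} + z_β) / d)².
z_{α/2} + z_β = 2.241 + 1.036 = 3.277.
n = (3.277 / 0.46)² = 7.124² = 50.75.
Round up.

n = 51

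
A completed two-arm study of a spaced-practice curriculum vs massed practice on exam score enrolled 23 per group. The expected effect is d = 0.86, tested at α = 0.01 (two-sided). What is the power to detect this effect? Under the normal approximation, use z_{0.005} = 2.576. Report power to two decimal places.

For two equal groups, power = Φ(d·√(n/2) − z_{α/2}).
d·√(n/2) = 0.86 × √(23/2) = 0.86 × 3.391 = 2.916.
z_β = 2.916 − 2.576 = 0.340.
Power = Φ(0.340) = 0.633.

power ≈ 0.63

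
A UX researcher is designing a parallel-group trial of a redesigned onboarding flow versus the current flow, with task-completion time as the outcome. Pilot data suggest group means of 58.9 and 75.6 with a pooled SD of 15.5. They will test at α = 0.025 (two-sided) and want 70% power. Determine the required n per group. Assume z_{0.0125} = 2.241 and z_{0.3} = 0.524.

n = 14 per group

Cohen's d = |M₁ − M₂| / SD_pooled = |58.9 − 75.6| / 15.5 = 16.7 / 15.5 = 1.077.
For two independent groups with equal n: n = 2·((z_{α/2} + z_β) / d)².
z_{α/2} + z_β = 2.241 + 0.524 = 2.765.
n = 2 × (2.765 / 1.077)² = 2 × 2.567² = 2 × 6.59 = 13.2.
Round up to the next whole participant.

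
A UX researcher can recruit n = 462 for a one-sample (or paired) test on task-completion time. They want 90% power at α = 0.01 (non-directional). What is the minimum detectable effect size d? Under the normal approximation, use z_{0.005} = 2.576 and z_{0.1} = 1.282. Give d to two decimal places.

d_min ≈ 0.18

For a single sample (or paired design) of n = 462: d_min = (z_{α/2} + z_β)/√n.
z-sum = 2.576 + 1.282 = 3.858.
d_min = 3.858 / √462 = 3.858 / 21.494 = 0.179.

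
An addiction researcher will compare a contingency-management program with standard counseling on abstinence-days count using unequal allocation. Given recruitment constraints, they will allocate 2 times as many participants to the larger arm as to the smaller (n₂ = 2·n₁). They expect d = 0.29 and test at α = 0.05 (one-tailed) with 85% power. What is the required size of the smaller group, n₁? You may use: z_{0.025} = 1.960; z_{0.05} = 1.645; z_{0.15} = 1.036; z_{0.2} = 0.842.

With allocation ratio k = n₂/n₁ = 2, Var(x̄₁−x̄₂) = σ²(1/n₁ + 1/(k·n₁)) = σ²·(k+1)/(k·n₁).
So n₁ = (1 + 1/k)·((z_{α} + z_β)/d)² = 1.500 × (2.681/0.29)².
n₁ = 1.500 × 85.47 = 128.2.
Round up: n₁ = 129, giving n₂ = 2 × 129 = 258.

n₁ = 129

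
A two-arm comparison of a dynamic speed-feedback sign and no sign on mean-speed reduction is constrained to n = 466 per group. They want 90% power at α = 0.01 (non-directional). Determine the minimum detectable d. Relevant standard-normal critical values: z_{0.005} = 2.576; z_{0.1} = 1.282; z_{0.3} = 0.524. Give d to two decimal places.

d_min ≈ 0.25

For two independent groups of n = 466 each: d_min = (z_{α/2} + z_β)·√(2/n).
z-sum = 2.576 + 1.282 = 3.858.
d_min = 3.858 × √(2/466) = 3.858 × 0.0655 = 0.253.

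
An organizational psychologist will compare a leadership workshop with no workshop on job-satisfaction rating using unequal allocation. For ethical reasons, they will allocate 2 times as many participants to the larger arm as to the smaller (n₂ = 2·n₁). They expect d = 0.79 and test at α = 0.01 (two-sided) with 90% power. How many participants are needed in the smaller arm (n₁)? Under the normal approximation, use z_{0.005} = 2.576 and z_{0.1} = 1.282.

With allocation ratio k = n₂/n₁ = 2, Var(x̄₁−x̄₂) = σ²(1/n₁ + 1/(k·n₁)) = σ²·(k+1)/(k·n₁).
So n₁ = (1 + 1/k)·((z_{α/2} + z_β)/d)² = 1.500 × (3.858/0.79)².
n₁ = 1.500 × 23.85 = 35.8.
Round up: n₁ = 36, giving n₂ = 2 × 36 = 72.

n₁ = 36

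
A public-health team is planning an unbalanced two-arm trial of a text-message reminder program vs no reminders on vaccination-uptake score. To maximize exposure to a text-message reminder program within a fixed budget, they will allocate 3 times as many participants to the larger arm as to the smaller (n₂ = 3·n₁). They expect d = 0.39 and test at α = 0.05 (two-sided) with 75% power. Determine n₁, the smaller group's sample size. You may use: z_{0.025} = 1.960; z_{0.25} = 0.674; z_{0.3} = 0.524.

n₁ = 61

With allocation ratio k = n₂/n₁ = 3, Var(x̄₁−x̄₂) = σ²(1/n₁ + 1/(k·n₁)) = σ²·(k+1)/(k·n₁).
So n₁ = (1 + 1/k)·((z_{α/2} + z_β)/d)² = 1.333 × (2.634/0.39)².
n₁ = 1.333 × 45.61 = 60.8.
Round up: n₁ = 61, giving n₂ = 3 × 61 = 183.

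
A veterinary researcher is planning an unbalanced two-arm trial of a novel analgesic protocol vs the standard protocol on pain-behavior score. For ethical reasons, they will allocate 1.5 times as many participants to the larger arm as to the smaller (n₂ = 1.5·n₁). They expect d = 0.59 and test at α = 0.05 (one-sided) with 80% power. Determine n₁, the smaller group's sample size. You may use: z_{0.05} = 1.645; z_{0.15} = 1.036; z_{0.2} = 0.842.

With allocation ratio k = n₂/n₁ = 1.5, Var(x̄₁−x̄₂) = σ²(1/n₁ + 1/(k·n₁)) = σ²·(k+1)/(k·n₁).
So n₁ = (1 + 1/k)·((z_{α} + z_β)/d)² = 1.667 × (2.487/0.59)².
n₁ = 1.667 × 17.77 = 29.6.
Round up: n₁ = 30, giving n₂ = 1.5 × 30 = 45.

n₁ = 30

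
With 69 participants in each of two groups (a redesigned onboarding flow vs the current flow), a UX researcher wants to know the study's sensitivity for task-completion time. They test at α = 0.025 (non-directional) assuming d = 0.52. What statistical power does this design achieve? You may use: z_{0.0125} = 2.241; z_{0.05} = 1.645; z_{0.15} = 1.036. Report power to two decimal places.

For two equal groups, power = Φ(d·√(n/2) − z_{α/2}).
d·√(n/2) = 0.52 × √(69/2) = 0.52 × 5.874 = 3.054.
z_β = 3.054 − 2.241 = 0.813.
Power = Φ(0.813) = 0.792.

power ≈ 0.79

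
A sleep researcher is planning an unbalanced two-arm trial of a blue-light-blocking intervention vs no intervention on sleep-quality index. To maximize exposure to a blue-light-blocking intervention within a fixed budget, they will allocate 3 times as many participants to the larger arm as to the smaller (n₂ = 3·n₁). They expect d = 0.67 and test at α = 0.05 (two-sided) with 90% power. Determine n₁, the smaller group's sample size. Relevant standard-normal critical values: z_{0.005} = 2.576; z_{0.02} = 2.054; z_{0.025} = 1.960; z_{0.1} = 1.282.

n₁ = 32

With allocation ratio k = n₂/n₁ = 3, Var(x̄₁−x̄₂) = σ²(1/n₁ + 1/(k·n₁)) = σ²·(k+1)/(k·n₁).
So n₁ = (1 + 1/k)·((z_{α/2} + z_β)/d)² = 1.333 × (3.242/0.67)².
n₁ = 1.333 × 23.41 = 31.2.
Round up: n₁ = 32, giving n₂ = 3 × 32 = 96.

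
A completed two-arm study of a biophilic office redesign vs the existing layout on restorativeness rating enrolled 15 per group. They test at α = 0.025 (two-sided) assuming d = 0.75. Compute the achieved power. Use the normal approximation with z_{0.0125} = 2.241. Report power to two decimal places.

For two equal groups, power = Φ(d·√(n/2) − z_{α/2}).
d·√(n/2) = 0.75 × √(15/2) = 0.75 × 2.739 = 2.054.
z_β = 2.054 − 2.241 = -0.187.
Power = Φ(-0.187) = 0.426.

power ≈ 0.43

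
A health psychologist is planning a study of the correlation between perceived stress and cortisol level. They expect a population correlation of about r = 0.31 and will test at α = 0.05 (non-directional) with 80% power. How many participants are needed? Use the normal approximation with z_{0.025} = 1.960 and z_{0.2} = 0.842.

n = 80

Fisher's z: C = ½·ln((1+r)/(1−r)) = ½·ln(1.8986) = 0.3205.
n = ((z_{α/2} + z_β)/C)² + 3.
(1.960 + 0.842) / 0.3205 = 2.802 / 0.3205 = 8.743.
n = 8.743² + 3 = 76.43 + 3 = 79.4.
Round up.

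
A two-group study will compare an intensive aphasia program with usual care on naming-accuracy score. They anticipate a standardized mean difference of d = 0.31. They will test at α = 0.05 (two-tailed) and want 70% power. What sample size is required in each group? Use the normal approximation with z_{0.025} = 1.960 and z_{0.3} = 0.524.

For two independent groups with equal n: n = 2·((z_{α/2} + z_β) / d)².
z_{α/2} + z_β = 1.960 + 0.524 = 2.484.
n = 2 × (2.484 / 0.31)² = 2 × 8.013² = 2 × 64.21 = 128.4.
Round up to the next whole participant.

n = 129 per group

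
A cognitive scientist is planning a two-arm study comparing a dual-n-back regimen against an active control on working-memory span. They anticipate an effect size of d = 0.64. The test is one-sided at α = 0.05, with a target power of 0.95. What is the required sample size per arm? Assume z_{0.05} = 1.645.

For two independent groups with equal n: n = 2·((z_{α} + z_β) / d)².
z_{α} + z_β = 1.645 + 1.645 = 3.290.
n = 2 × (3.290 / 0.64)² = 2 × 5.141² = 2 × 26.43 = 52.9.
Round up to the next whole participant.

n = 53 per group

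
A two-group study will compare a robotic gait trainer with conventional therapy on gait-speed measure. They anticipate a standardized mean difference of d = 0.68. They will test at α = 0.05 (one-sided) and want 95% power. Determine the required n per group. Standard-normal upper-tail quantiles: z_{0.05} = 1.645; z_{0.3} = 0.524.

n = 47 per group

For two independent groups with equal n: n = 2·((z_{α} + z_β) / d)².
z_{α} + z_β = 1.645 + 1.645 = 3.290.
n = 2 × (3.290 / 0.68)² = 2 × 4.838² = 2 × 23.41 = 46.8.
Round up to the next whole participant.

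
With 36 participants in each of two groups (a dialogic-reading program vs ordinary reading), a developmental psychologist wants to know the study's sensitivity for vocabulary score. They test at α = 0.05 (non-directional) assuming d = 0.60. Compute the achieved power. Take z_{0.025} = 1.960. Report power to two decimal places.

For two equal groups, power = Φ(d·√(n/2) − z_{α/2}).
d·√(n/2) = 0.60 × √(36/2) = 0.60 × 4.243 = 2.546.
z_β = 2.546 − 1.960 = 0.586.
Power = Φ(0.586) = 0.721.

power ≈ 0.72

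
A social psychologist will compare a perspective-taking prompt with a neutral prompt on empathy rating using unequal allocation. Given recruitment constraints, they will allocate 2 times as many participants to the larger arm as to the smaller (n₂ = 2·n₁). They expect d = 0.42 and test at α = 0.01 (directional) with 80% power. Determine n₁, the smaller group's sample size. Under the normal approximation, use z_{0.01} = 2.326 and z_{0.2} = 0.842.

With allocation ratio k = n₂/n₁ = 2, Var(x̄₁−x̄₂) = σ²(1/n₁ + 1/(k·n₁)) = σ²·(k+1)/(k·n₁).
So n₁ = (1 + 1/k)·((z_{α} + z_β)/d)² = 1.500 × (3.168/0.42)².
n₁ = 1.500 × 56.89 = 85.3.
Round up: n₁ = 86, giving n₂ = 2 × 86 = 172.

n₁ = 86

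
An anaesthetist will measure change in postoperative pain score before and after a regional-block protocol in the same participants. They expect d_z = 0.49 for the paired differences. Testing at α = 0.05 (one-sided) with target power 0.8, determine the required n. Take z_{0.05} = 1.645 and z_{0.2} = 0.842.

n = 26 pairs

For a paired (one-sample on differences) test: n = ((z_{α} + z_β) / d)².
z_{α} + z_β = 1.645 + 0.842 = 2.487.
n = (2.487 / 0.49)² = 5.076² = 25.76.
Round up.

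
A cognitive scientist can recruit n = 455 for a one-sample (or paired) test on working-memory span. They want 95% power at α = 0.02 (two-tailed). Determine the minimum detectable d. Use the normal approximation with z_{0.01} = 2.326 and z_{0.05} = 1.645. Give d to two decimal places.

d_min ≈ 0.19

For a single sample (or paired design) of n = 455: d_min = (z_{α/2} + z_β)/√n.
z-sum = 2.326 + 1.645 = 3.971.
d_min = 3.971 / √455 = 3.971 / 21.331 = 0.186.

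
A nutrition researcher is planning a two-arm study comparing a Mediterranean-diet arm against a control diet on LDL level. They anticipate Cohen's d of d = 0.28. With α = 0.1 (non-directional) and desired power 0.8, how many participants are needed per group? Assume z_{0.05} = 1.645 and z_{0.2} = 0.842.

n = 158 per group

For two independent groups with equal n: n = 2·((z_{α/2} + z_β) / d)².
z_{α/2} + z_β = 1.645 + 0.842 = 2.487.
n = 2 × (2.487 / 0.28)² = 2 × 8.882² = 2 × 78.89 = 157.8.
Round up to the next whole participant.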